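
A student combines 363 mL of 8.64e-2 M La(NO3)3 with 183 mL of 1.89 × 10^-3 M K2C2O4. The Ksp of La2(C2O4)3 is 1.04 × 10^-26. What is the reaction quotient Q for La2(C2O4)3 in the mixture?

Total volume = 363 + 183 = 546 mL.
[La^3+] = 8.64 × 10^-2 × (363/546) = 5.744 × 10^-2 M
[C2O4^2-] = 1.89 x 10^-3 × (183/546) = 6.335 × 10^-4 M
La2(C2O4)3(s) ⇌ 2 La^3+(aq) + 3 C2O4^2-(aq), so Q = [La^3+]^2[C2O4^2-]^3
Q = (5.744 × 10^-2)^2(6.335 × 10^-4)^3 = 8.39 x 10^-13
Q > Ksp, so La2(C2O4)3 will precipitate.

Q = 8.39e-13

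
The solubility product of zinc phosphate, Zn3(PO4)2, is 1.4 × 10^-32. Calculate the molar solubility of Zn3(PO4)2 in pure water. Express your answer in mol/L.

Zn3(PO4)2(s) ⇌ 3 Zn^2+(aq) + 2 PO4^3-(aq)
Ksp = [Zn^2+]^3[PO4^3-]^2
With molar solubility s: [Zn^2+] = 3s, [PO4^3-] = 2s.
Substituting: Ksp = (3s)^3(2s)^2 = 108s^5
s^5 = 1.4 × 10^-32 / 108, so s = 1.7 × 10^-7 M

s ≈ 1.7 × 10^-7 M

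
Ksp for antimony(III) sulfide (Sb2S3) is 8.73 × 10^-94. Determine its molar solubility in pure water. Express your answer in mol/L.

9.58e-20 M

Sb2S3(s) ⇌ 2 Sb^3+ + 3 S^2-
Ksp = [Sb^3+]^2[S^2-]^3
With molar solubility s: [Sb^3+] = 2s, [S^2-] = 3s.
Ksp = (2s)^2(3s)^3 = 108s^5
s^5 = 8.73 × 10^-94 / 108, so s = 9.58 x 10^-20 M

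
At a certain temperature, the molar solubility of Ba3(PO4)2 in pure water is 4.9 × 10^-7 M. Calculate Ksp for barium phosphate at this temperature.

Ba3(PO4)2(s) ⇌ 3 Ba^2+ + 2 PO4^3-
With molar solubility s: [Ba^2+] = 3s, [PO4^3-] = 2s.
Ksp = [Ba^2+]^3[PO4^3-]^2
Substituting: Ksp = (3s)^3(2s)^2 = 108s^5
Ksp = 108 × (4.9 × 10^-7)^5 = 3.1 × 10^-30

3.1 × 10^-30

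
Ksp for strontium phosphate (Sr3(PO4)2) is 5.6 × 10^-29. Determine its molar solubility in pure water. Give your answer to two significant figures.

8.8 × 10^-7 M

Sr3(PO4)2(s) ⇌ 3 Sr^2+(aq) + 2 PO4^3-(aq)
Ksp = [Sr^2+]^3[PO4^3-]^2
If s mol/L of Sr3(PO4)2 dissolves, [Sr^2+] = 3s and [PO4^3-] = 2s.
So Ksp = (3s)^3 × (2s)^2 = 108s^5
Solving, s = (5.6 × 10^-29/108)^(1/5) = 8.8 x 10^-7 M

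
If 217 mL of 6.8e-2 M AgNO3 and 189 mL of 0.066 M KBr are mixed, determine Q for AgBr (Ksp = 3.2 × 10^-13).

Q ≈ 1.1e-3

Total volume = 217 + 189 = 406 mL.
[Ag^+] = 6.8 × 10^-2 × (217/406) = 3.63 × 10^-2 M
[Br^-] = 6.6 × 10^-2 × (189/406) = 3.07 × 10^-2 M
AgBr(s) ⇌ Ag^+(aq) + Br^-(aq), so Q = [Ag^+][Br^-]
Q = (3.63 × 10^-2)(3.07 × 10^-2) = 1.1 × 10^-3
Q > Ksp, so AgBr will precipitate.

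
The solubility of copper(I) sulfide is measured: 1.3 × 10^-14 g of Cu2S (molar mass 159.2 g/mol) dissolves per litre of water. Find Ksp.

Molar solubility s = (1.3 × 10^-14 g/L) / (159.2 g/mol) = 8.17 x 10^-17 M.
Cu2S(s) <=> 2 Cu^+ + S^2-
With molar solubility s: [Cu^+] = 2s, [S^2-] = s.
Ksp = [Cu^+]^2[S^2-]
Ksp = (2s)^2s = 4s^3
With s = 8.17 × 10^-17: Ksp = 2.2 × 10^-48

2.2 × 10^-48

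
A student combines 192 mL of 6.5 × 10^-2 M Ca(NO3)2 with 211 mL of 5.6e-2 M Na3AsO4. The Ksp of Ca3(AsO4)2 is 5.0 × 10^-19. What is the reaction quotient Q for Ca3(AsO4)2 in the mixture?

Q = 2.6 x 10^-8

Total volume = 192 + 211 = 403 mL.
[Ca^2+] = 6.5 x 10^-2 × (192/403) = 3.10 × 10^-2 M
[AsO4^3-] = 5.6 x 10^-2 × (211/403) = 2.93 x 10^-2 M
Ca3(AsO4)2(s) <=> 3 Ca^2+ + 2 AsO4^3-, so Q = [Ca^2+]^3[AsO4^3-]^2
Q = (3.10 x 10^-2)^3(2.93 x 10^-2)^2 = 2.6 × 10^-8
Q > Ksp, so Ca3(AsO4)2 will precipitate.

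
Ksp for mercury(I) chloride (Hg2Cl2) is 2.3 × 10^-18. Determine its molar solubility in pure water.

Hg2Cl2(s) ⇌ Hg2^2+(aq) + 2 Cl^-(aq)
Ksp = [Hg2^2+][Cl^-]^2
Let s = molar solubility. Then [Hg2^2+] = s and [Cl^-] = 2s.
Ksp = s(2s)^2 = 4s^3
Solving, s = (2.3 × 10^-18/4)^(1/3) = 8.3 × 10^-7 M

8.3 x 10^-7 M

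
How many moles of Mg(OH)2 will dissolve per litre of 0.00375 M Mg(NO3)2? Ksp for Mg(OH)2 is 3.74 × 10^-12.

Mg(OH)2(s) <=> Mg^2+ + 2 OH^-
Ksp = [Mg^2+][OH^-]^2
If s mol/L dissolves here, [Mg^2+] = 0.00375 + s ≈ 0.00375, [OH^-] = 2s (Ksp is small, so little additional dissolves).
Ksp ≈ 0.00375 × (2s)^2
s = 1.58 × 10^-5 M
Check: s = 1.6 × 10^-5 ≪ 0.00375, so the approximation is valid.

1.58 × 10^-5 M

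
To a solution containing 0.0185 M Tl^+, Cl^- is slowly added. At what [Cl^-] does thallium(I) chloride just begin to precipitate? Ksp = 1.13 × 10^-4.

[Cl^-] = 6.11 × 10^-3 M

TlCl(s) ⇌ Tl^+ + Cl^-
Ksp = [Tl^+][Cl^-]
Precipitation begins when Q = Ksp. With [Tl^+] = 0.0185 M:
1.13 × 10^-4 = (0.0185) × [Cl^-]
[Cl^-] = (1.13 × 10^-4 / 1.85 x 10^-2) = 6.11 × 10^-3 M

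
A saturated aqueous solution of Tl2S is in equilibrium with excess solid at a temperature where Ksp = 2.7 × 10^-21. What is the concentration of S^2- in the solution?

[S^2-] = 8.8 x 10^-8 M

Tl2S(s) ⇌ 2 Tl^+ + S^2-
Ksp = [Tl^+]^2[S^2-]
If s mol/L of Tl2S dissolves, [Tl^+] = 2s and [S^2-] = s.
Substituting: Ksp = (2s)^2s = 4s^3
s^3 = 2.7 × 10^-21 / 4, so s = 8.77 × 10^-8 M
[S^2-] = s = 8.8 × 10^-8 M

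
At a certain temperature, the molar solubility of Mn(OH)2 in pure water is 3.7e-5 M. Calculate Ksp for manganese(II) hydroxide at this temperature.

2.0e-13

Mn(OH)2(s) <=> Mn^2+ + 2 OH^-
With molar solubility s: [Mn^2+] = s, [OH^-] = 2s.
Ksp = [Mn^2+][OH^-]^2
Substituting: Ksp = s(2s)^2 = 4s^3
Ksp = 4 × (3.7 × 10^-5)^3 = 2.0 x 10^-13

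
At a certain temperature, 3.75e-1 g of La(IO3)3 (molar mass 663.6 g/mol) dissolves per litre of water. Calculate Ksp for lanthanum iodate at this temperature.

Molar solubility s = (3.75 x 10^-1 g/L) / (663.6 g/mol) = 5.651 x 10^-4 M.
La(IO3)3(s) ⇌ La^3+(aq) + 3 IO3^-(aq)
Let s = molar solubility. Then [La^3+] = s and [IO3^-] = 3s.
Ksp = [La^3+][IO3^-]^3
So Ksp = s × (3s)^3 = 27s^4
Ksp = 27 × (5.651 x 10^-4)^4 = 2.75 × 10^-12

Ksp = 2.75e-12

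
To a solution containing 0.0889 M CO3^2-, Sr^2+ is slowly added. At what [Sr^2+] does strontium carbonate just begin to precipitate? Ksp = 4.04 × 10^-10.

SrCO3(s) <=> Sr^2+ + CO3^2-
Ksp = [Sr^2+][CO3^2-]
Precipitation begins when Q = Ksp. With [CO3^2-] = 0.0889 M:
4.04 × 10^-10 = (0.0889) × [Sr^2+]
[Sr^2+] = (4.04 × 10^-10 / 8.89 × 10^-2) = 4.54 × 10^-9 M

[Sr^2+] = 4.54 x 10^-9 M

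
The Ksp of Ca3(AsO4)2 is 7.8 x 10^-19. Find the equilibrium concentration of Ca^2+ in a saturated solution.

[Ca^2+] ≈ 2.8e-4 M

Ca3(AsO4)2(s) ⇌ 3 Ca^2+(aq) + 2 AsO4^3-(aq)
Ksp = [Ca^2+]^3[AsO4^3-]^2
If s mol/L of Ca3(AsO4)2 dissolves, [Ca^2+] = 3s and [AsO4^3-] = 2s.
Substituting: Ksp = (3s)^3(2s)^2 = 108s^5
Solving, s = (7.8 x 10^-19/108)^(1/5) = 9.37 × 10^-5 M
[Ca^2+] = 3s = 2.8 × 10^-4 M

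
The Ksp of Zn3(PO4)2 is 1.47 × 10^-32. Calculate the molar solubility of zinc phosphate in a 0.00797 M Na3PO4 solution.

2.05 × 10^-10 M

Zn3(PO4)2(s) ⇌ 3 Zn^2+ + 2 PO4^3-
Ksp = [Zn^2+]^3[PO4^3-]^2
If s mol/L dissolves here, [Zn^2+] = 3s, [PO4^3-] = 0.00797 + 2s ≈ 0.00797 (since PO4^3- from Na3PO4 dominates).
Ksp ≈ (3s)^3 × (0.00797)^2
s = 2.05 x 10^-10 M
Check: 2s = 4.1 x 10^-10 ≪ 0.00797, so the approximation is valid.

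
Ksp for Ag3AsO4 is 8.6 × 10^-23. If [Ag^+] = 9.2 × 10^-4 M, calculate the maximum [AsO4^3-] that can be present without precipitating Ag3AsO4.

[AsO4^3-] ≈ 1.1 x 10^-13 M

Ag3AsO4(s) <=> 3 Ag^+ + AsO4^3-
Ksp = [Ag^+]^3[AsO4^3-]
Precipitation begins when Q = Ksp. With [Ag^+] = 9.2 × 10^-4 M:
8.6 × 10^-23 = (9.2 × 10^-4)^3 × [AsO4^3-]
[AsO4^3-] = (8.6 × 10^-23 / 7.79 × 10^-10) = 1.1 x 10^-13 M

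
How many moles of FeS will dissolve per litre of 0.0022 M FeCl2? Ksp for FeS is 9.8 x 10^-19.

4.5e-16 M

FeS(s) ⇌ Fe^2+(aq) + S^2-(aq)
Ksp = [Fe^2+][S^2-]
If s mol/L dissolves here, [Fe^2+] = 0.0022 + s ≈ 0.0022, [S^2-] = s (common-ion effect: Fe^2+ is already 0.0022 M).
Ksp ≈ 0.0022 × s
s = 4.5 × 10^-16 M
Check: s = 4.5 × 10^-16 ≪ 0.0022, so the approximation is valid.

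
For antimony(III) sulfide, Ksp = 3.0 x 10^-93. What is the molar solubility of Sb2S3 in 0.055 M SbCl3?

Sb2S3(s) ⇌ 2 Sb^3+ + 3 S^2-
Ksp = [Sb^3+]^2[S^2-]^3
Let s be the molar solubility in this solution. [Sb^3+] = 0.055 + 2s ≈ 0.055, [S^2-] = 3s (since Sb^3+ from SbCl3 dominates).
Ksp ≈ (0.055)^2 × (3s)^3
s = 3.3 × 10^-31 M
Check: 2s = 6.6 x 10^-31 ≪ 0.055, so the approximation is valid.

s ≈ 3.3 x 10^-31 M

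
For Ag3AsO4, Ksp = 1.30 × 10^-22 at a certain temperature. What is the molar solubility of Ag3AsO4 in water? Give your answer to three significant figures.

Ag3AsO4(s) ⇌ 3 Ag^+ + AsO4^3-
Ksp = [Ag^+]^3[AsO4^3-]
Let s = molar solubility. Then [Ag^+] = 3s and [AsO4^3-] = s.
Ksp = (3s)^3s = 27s^4
s^4 = 1.30 × 10^-22 / 27, so s = 1.48 × 10^-6 M

1.48 × 10^-6 M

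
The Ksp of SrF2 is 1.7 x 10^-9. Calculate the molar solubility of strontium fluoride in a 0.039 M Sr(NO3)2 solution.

SrF2(s) ⇌ Sr^2+ + 2 F^-
Ksp = [Sr^2+][F^-]^2
Let s be the molar solubility in this solution. [Sr^2+] = 0.039 + s ≈ 0.039, [F^-] = 2s (common-ion effect: Sr^2+ is already 0.039 M).
Ksp ≈ 0.039 × (2s)^2
s = 1.0 × 10^-4 M
Check: s = 1.0 × 10^-4 ≪ 0.039, so the approximation is valid.

s ≈ 1.0 × 10^-4 M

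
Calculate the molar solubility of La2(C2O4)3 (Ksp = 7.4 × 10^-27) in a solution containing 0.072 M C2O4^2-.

s = 2.2 × 10^-12 M

La2(C2O4)3(s) ⇌ 2 La^3+(aq) + 3 C2O4^2-(aq)
Ksp = [La^3+]^2[C2O4^2-]^3
If s mol/L dissolves here, [La^3+] = 2s, [C2O4^2-] = 0.072 + 3s ≈ 0.072 (since the C2O4^2- already present dominates).
Ksp ≈ (2s)^2 × (0.072)^3
s = 2.2 × 10^-12 M
Check: 3s = 6.7 × 10^-12 ≪ 0.072, so the approximation is valid.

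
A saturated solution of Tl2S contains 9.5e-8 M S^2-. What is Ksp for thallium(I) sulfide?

Ksp ≈ 3.4 x 10^-21

Tl2S(s) <=> 2 Tl^+(aq) + S^2-(aq)
Stoichiometry gives [Tl^+] = (2/1)[S^2-] = 1.90 × 10^-7 M.
Ksp = [Tl^+]^2[S^2-]
Ksp = (1.90 × 10^-7)^2 × 9.5 × 10^-8 = 3.4 × 10^-21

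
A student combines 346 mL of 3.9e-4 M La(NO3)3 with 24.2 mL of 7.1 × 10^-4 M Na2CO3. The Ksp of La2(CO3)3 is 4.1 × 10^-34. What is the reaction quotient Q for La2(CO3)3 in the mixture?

Total volume = 346 + 24.2 = 370.2 mL.
[La^3+] = 3.9 × 10^-4 × (346/370.2) = 3.65 × 10^-4 M
[CO3^2-] = 7.1 x 10^-4 × (24.2/370.2) = 4.64 x 10^-5 M
La2(CO3)3(s) <=> 2 La^3+ + 3 CO3^2-, so Q = [La^3+]^2[CO3^2-]^3
Q = (3.65 × 10^-4)^2(4.64 x 10^-5)^3 = 1.3 × 10^-20
Q > Ksp, so La2(CO3)3 will precipitate.

1.3 × 10^-20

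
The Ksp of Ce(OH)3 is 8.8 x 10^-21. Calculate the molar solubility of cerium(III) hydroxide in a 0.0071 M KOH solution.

s = 2.5e-14 M

Ce(OH)3(s) <=> Ce^3+ + 3 OH^-
Ksp = [Ce^3+][OH^-]^3
If s mol/L dissolves here, [Ce^3+] = s, [OH^-] = 0.0071 + 3s ≈ 0.0071 (common-ion effect: OH^- is already 0.0071 M).
Ksp ≈ s × (0.0071)^3
s = 2.5 x 10^-14 M
Check: 3s = 7.4 x 10^-14 ≪ 0.0071, so the approximation is valid.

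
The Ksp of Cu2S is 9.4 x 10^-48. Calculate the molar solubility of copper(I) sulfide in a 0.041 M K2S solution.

Cu2S(s) ⇌ 2 Cu^+(aq) + S^2-(aq)
Ksp = [Cu^+]^2[S^2-]
Let s = moles of Cu2S that dissolve per litre. [Cu^+] = 2s, [S^2-] = 0.041 + s ≈ 0.041 (Ksp is small, so little additional dissolves).
Ksp ≈ (2s)^2 × 0.041
s = 7.6 × 10^-24 M
Check: s = 7.6 × 10^-24 ≪ 0.041, so the approximation is valid.

s ≈ 7.6 × 10^-24 M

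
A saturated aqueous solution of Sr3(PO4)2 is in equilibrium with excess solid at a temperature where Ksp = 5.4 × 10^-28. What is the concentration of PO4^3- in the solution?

Sr3(PO4)2(s) ⇌ 3 Sr^2+ + 2 PO4^3-
Ksp = [Sr^2+]^3[PO4^3-]^2
Let s = molar solubility. Then [Sr^2+] = 3s and [PO4^3-] = 2s.
So Ksp = (3s)^3 × (2s)^2 = 108s^5
Solving, s = (5.4 × 10^-28/108)^(1/5) = 1.38 × 10^-6 M
[PO4^3-] = 2s = 2.8 x 10^-6 M

[PO4^3-] = 2.8e-6 M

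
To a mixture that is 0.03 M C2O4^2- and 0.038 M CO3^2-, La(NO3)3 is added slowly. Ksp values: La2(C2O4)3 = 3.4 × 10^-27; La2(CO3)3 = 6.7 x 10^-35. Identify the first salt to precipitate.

La2(CO3)3

Each salt begins to precipitate when Q = Ksp, i.e. when [La^3+] reaches its threshold.
For La2(C2O4)3: 3.4 × 10^-27 = (0.03)^3 × [La^3+]^2  ⇒  [La^3+] = 1.1 x 10^-11 M.
For La2(CO3)3: 6.7 x 10^-35 = (0.038)^3 × [La^3+]^2  ⇒  [La^3+] = 1.1 × 10^-15 M.
The salt with the lower threshold [La^3+] precipitates first: La2(CO3)3.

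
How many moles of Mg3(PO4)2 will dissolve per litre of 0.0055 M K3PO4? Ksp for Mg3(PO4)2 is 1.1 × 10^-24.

s = 1.1 x 10^-7 M

Mg3(PO4)2(s) <=> 3 Mg^2+ + 2 PO4^3-
Ksp = [Mg^2+]^3[PO4^3-]^2
If s mol/L dissolves here, [Mg^2+] = 3s, [PO4^3-] = 0.0055 + 2s ≈ 0.0055 (common-ion effect: PO4^3- is already 0.0055 M).
Ksp ≈ (3s)^3 × (0.0055)^2
s = 1.1 x 10^-7 M
Check: 2s = 2.2 × 10^-7 ≪ 0.0055, so the approximation is valid.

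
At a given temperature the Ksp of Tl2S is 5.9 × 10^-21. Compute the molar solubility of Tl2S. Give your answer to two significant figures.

Tl2S(s) <=> 2 Tl^+ + S^2-
Ksp = [Tl^+]^2[S^2-]
For each mole of Tl2S that dissolves: [Tl^+] = 2s, [S^2-] = s.
So Ksp = (2s)^2 × s = 4s^3
s^3 = 5.9 × 10^-21 / 4, so s = 1.1 × 10^-7 M

s = 1.1 x 10^-7 M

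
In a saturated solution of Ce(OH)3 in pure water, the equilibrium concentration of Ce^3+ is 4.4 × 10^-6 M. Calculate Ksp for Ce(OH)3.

Ce(OH)3(s) <=> Ce^3+ + 3 OH^-
Stoichiometry gives [OH^-] = (3/1)[Ce^3+] = 1.32 x 10^-5 M.
Ksp = [Ce^3+][OH^-]^3
Ksp = 4.4 x 10^-6 × (1.32 × 10^-5)^3 = 1.0 x 10^-20

Ksp = 1.0e-20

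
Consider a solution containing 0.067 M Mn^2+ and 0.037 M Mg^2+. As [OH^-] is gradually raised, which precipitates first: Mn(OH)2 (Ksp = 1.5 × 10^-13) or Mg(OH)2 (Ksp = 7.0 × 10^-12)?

Precipitation of each salt starts when its ion product equals its Ksp.
For Mn(OH)2: 1.5 × 10^-13 = 0.067 × [OH^-]^2  ⇒  [OH^-] = 1.5 x 10^-6 M.
For Mg(OH)2: 7.0 × 10^-12 = 0.037 × [OH^-]^2  ⇒  [OH^-] = 1.4 x 10^-5 M.
The salt with the lower threshold [OH^-] precipitates first: Mn(OH)2.

Mn(OH)2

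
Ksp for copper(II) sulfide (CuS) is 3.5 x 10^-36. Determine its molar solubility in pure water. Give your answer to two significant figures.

CuS(s) <=> Cu^2+(aq) + S^2-(aq)
Ksp = [Cu^2+][S^2-]
Let s = molar solubility. Then [Cu^2+] = s and [S^2-] = s.
Ksp = s × s = s^2
s = √(3.5 x 10^-36) = 1.9 × 10^-18 M

s = 1.9e-18 M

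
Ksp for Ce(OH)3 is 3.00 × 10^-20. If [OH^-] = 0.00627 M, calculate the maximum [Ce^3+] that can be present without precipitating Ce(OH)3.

[Ce^3+] ≈ 1.22 × 10^-13 M

Ce(OH)3(s) ⇌ Ce^3+(aq) + 3 OH^-(aq)
Ksp = [Ce^3+][OH^-]^3
Precipitation begins when Q = Ksp. With [OH^-] = 0.00627 M:
3.00 × 10^-20 = (0.00627)^3 × [Ce^3+]
[Ce^3+] = (3.00 × 10^-20 / 2.465 × 10^-7) = 1.22 × 10^-13 M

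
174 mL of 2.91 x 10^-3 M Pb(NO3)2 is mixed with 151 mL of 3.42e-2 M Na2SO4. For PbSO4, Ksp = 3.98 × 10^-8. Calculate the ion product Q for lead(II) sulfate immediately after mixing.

2.48 x 10^-5

Total volume = 174 + 151 = 325 mL.
[Pb^2+] = 2.91 x 10^-3 × (174/325) = 1.558 x 10^-3 M
[SO4^2-] = 3.42 × 10^-2 × (151/325) = 1.589 × 10^-2 M
PbSO4(s) ⇌ Pb^2+(aq) + SO4^2-(aq), so Q = [Pb^2+][SO4^2-]
Q = (1.558 × 10^-3)(1.589 × 10^-2) = 2.48 × 10^-5
Q > Ksp, so PbSO4 will precipitate.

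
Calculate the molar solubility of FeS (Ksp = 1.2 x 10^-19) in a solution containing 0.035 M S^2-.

3.4e-18 M

FeS(s) ⇌ Fe^2+(aq) + S^2-(aq)
Ksp = [Fe^2+][S^2-]
Let s = moles of FeS that dissolve per litre. [Fe^2+] = s, [S^2-] = 0.035 + s ≈ 0.035 (since the S^2- already present dominates).
Ksp ≈ s × 0.035
s = 3.4 × 10^-18 M
Check: s = 3.4 x 10^-18 ≪ 0.035, so the approximation is valid.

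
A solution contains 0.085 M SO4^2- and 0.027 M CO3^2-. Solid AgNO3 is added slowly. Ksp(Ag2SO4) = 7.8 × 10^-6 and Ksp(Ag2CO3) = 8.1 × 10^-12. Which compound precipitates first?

Ag2CO3

Precipitation of each salt starts when its ion product equals its Ksp.
For Ag2SO4: 7.8 × 10^-6 = 0.085 × [Ag^+]^2  ⇒  [Ag^+] = 9.6 × 10^-3 M.
For Ag2CO3: 8.1 × 10^-12 = 0.027 × [Ag^+]^2  ⇒  [Ag^+] = 1.7 x 10^-5 M.
The salt with the lower threshold [Ag^+] precipitates first: Ag2CO3.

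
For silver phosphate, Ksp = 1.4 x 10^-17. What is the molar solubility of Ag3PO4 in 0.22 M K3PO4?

Ag3PO4(s) <=> 3 Ag^+ + PO4^3-
Ksp = [Ag^+]^3[PO4^3-]
Let s = moles of Ag3PO4 that dissolve per litre. [Ag^+] = 3s, [PO4^3-] = 0.22 + s ≈ 0.22 (common-ion effect: PO4^3- is already 0.22 M).
Ksp ≈ (3s)^3 × 0.22
s = 1.3 x 10^-6 M
Check: s = 1.3 × 10^-6 ≪ 0.22, so the approximation is valid.

1.3 × 10^-6 M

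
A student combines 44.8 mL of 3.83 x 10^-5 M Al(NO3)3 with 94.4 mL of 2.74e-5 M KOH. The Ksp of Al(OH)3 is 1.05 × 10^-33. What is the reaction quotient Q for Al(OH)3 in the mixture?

Total volume = 44.8 + 94.4 = 139.2 mL.
[Al^3+] = 3.83 x 10^-5 × (44.8/139.2) = 1.233 × 10^-5 M
[OH^-] = 2.74 x 10^-5 × (94.4/139.2) = 1.858 × 10^-5 M
Al(OH)3(s) <=> Al^3+ + 3 OH^-, so Q = [Al^3+][OH^-]^3
Q = (1.233 x 10^-5)(1.858 × 10^-5)^3 = 7.91 × 10^-20
Q > Ksp, so Al(OH)3 will precipitate.

Q ≈ 7.91 x 10^-20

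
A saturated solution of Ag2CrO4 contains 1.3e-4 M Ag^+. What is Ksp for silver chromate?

Ag2CrO4(s) ⇌ 2 Ag^+(aq) + CrO4^2-(aq)
Stoichiometry gives [CrO4^2-] = (1/2)[Ag^+] = 6.50 x 10^-5 M.
Ksp = [Ag^+]^2[CrO4^2-]
Ksp = (1.3 x 10^-4)^2 × 6.50 × 10^-5 = 1.1 × 10^-12

Ksp ≈ 1.1 x 10^-12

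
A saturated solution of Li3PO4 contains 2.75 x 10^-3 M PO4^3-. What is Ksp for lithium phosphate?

Li3PO4(s) ⇌ 3 Li^+(aq) + PO4^3-(aq)
Stoichiometry gives [Li^+] = (3/1)[PO4^3-] = 8.250 × 10^-3 M.
Ksp = [Li^+]^3[PO4^3-]
Ksp = (8.250 x 10^-3)^3 × 2.75 × 10^-3 = 1.54 x 10^-9

1.54 × 10^-9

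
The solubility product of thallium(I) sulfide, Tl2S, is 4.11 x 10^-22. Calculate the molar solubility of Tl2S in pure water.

s = 4.68e-8 M

Tl2S(s) ⇌ 2 Tl^+ + S^2-
Ksp = [Tl^+]^2[S^2-]
If s mol/L of Tl2S dissolves, [Tl^+] = 2s and [S^2-] = s.
So Ksp = (2s)^2 × s = 4s^3
s = (4.11 x 10^-22 / 4)^(1/3) = 4.68 × 10^-8 M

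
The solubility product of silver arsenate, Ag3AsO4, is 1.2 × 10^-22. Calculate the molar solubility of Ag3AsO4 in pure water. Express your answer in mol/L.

Ag3AsO4(s) ⇌ 3 Ag^+ + AsO4^3-
Ksp = [Ag^+]^3[AsO4^3-]
For each mole of Ag3AsO4 that dissolves: [Ag^+] = 3s, [AsO4^3-] = s.
So Ksp = (3s)^3 × s = 27s^4
s^4 = 1.2 × 10^-22 / 27, so s = 1.5 × 10^-6 M

s ≈ 1.5 × 10^-6 M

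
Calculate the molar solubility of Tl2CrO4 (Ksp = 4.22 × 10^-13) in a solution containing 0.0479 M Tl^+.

s = 1.84 × 10^-10 M

Tl2CrO4(s) ⇌ 2 Tl^+ + CrO4^2-
Ksp = [Tl^+]^2[CrO4^2-]
Let s be the molar solubility in this solution. [Tl^+] = 0.0479 + 2s ≈ 0.0479, [CrO4^2-] = s (common-ion effect: Tl^+ is already 0.0479 M).
Ksp ≈ (0.0479)^2 × s
s = 1.84 x 10^-10 M
Check: 2s = 3.7 × 10^-10 ≪ 0.0479, so the approximation is valid.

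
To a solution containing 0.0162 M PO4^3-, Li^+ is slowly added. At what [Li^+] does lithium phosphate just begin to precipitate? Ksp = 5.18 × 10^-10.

3.17 × 10^-3 M

Li3PO4(s) ⇌ 3 Li^+ + PO4^3-
Ksp = [Li^+]^3[PO4^3-]
Precipitation begins when Q = Ksp. With [PO4^3-] = 0.0162 M:
5.18 × 10^-10 = (0.0162) × [Li^+]^3
[Li^+] = (5.18 × 10^-10 / 1.62 x 10^-2)^(1/3) = 3.17 × 10^-3 M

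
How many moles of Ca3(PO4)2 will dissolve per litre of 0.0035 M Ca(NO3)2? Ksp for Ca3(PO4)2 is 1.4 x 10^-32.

s ≈ 2.9 × 10^-13 M

Ca3(PO4)2(s) ⇌ 3 Ca^2+(aq) + 2 PO4^3-(aq)
Ksp = [Ca^2+]^3[PO4^3-]^2
Let s = moles of Ca3(PO4)2 that dissolve per litre. [Ca^2+] = 0.0035 + 3s ≈ 0.0035, [PO4^3-] = 2s (since Ca^2+ from Ca(NO3)2 dominates).
Ksp ≈ (0.0035)^3 × (2s)^2
s = 2.9 × 10^-13 M
Check: 3s = 8.6 x 10^-13 ≪ 0.0035, so the approximation is valid.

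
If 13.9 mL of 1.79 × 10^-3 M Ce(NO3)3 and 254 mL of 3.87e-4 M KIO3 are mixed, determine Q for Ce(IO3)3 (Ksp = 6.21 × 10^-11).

Total volume = 13.9 + 254 = 267.9 mL.
[Ce^3+] = 1.79 x 10^-3 × (13.9/267.9) = 9.287 × 10^-5 M
[IO3^-] = 3.87 x 10^-4 × (254/267.9) = 3.669 × 10^-4 M
Ce(IO3)3(s) ⇌ Ce^3+ + 3 IO3^-, so Q = [Ce^3+][IO3^-]^3
Q = (9.287 × 10^-5)(3.669 × 10^-4)^3 = 4.59 × 10^-15
Q < Ksp, so no precipitate of Ce(IO3)3 forms.

4.59 × 10^-15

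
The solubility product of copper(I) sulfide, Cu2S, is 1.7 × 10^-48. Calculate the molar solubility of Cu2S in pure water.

s = 7.5e-17 M

Cu2S(s) <=> 2 Cu^+(aq) + S^2-(aq)
Ksp = [Cu^+]^2[S^2-]
If s mol/L of Cu2S dissolves, [Cu^+] = 2s and [S^2-] = s.
Substituting: Ksp = (2s)^2s = 4s^3
s = (1.7 × 10^-48 / 4)^(1/3) = 7.5 × 10^-17 M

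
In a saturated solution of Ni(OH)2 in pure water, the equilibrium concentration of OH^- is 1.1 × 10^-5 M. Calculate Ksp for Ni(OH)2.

Ni(OH)2(s) ⇌ Ni^2+(aq) + 2 OH^-(aq)
Stoichiometry gives [Ni^2+] = (1/2)[OH^-] = 5.50 × 10^-6 M.
Ksp = [Ni^2+][OH^-]^2
Ksp = 5.50 x 10^-6 × (1.1 × 10^-5)^2 = 6.7 × 10^-16

Ksp = 6.7e-16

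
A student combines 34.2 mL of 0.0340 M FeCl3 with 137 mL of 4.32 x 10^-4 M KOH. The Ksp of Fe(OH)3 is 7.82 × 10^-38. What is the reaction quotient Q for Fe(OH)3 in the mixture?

2.81e-13

Total volume = 34.2 + 137 = 171.2 mL.
[Fe^3+] = 3.40 × 10^-2 × (34.2/171.2) = 6.792 × 10^-3 M
[OH^-] = 4.32 x 10^-4 × (137/171.2) = 3.457 x 10^-4 M
Fe(OH)3(s) ⇌ Fe^3+ + 3 OH^-, so Q = [Fe^3+][OH^-]^3
Q = (6.792 x 10^-3)(3.457 x 10^-4)^3 = 2.81 x 10^-13
Q > Ksp, so Fe(OH)3 will precipitate.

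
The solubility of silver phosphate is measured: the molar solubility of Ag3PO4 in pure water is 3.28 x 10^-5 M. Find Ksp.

Ksp ≈ 3.13 x 10^-17

Ag3PO4(s) <=> 3 Ag^+ + PO4^3-
Let s = molar solubility. Then [Ag^+] = 3s and [PO4^3-] = s.
Ksp = [Ag^+]^3[PO4^3-]
Ksp = (3s)^3s = 27s^4
Ksp = 27 × (3.28 × 10^-5)^4 = 3.13 × 10^-17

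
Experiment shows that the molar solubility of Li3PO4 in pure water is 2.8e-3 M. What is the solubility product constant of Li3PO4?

1.7e-9

Li3PO4(s) ⇌ 3 Li^+(aq) + PO4^3-(aq)
With molar solubility s: [Li^+] = 3s, [PO4^3-] = s.
Ksp = [Li^+]^3[PO4^3-]
So Ksp = (3s)^3 × s = 27s^4
With s = 2.8 x 10^-3: Ksp = 1.7 × 10^-9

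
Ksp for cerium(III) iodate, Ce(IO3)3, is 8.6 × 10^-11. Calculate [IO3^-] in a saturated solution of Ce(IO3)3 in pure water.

Ce(IO3)3(s) <=> Ce^3+ + 3 IO3^-
Ksp = [Ce^3+][IO3^-]^3
With molar solubility s: [Ce^3+] = s, [IO3^-] = 3s.
So Ksp = s × (3s)^3 = 27s^4
s^4 = 8.6 × 10^-11 / 27, so s = 1.34 × 10^-3 M
[IO3^-] = 3s = 4.0 × 10^-3 M

[IO3^-] ≈ 4.0e-3 M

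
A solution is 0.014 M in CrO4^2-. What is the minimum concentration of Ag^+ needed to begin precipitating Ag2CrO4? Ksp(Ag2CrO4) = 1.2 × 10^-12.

Ag2CrO4(s) ⇌ 2 Ag^+(aq) + CrO4^2-(aq)
Ksp = [Ag^+]^2[CrO4^2-]
Precipitation begins when Q = Ksp. With [CrO4^2-] = 0.014 M:
1.2 × 10^-12 = (0.014) × [Ag^+]^2
[Ag^+] = (1.2 × 10^-12 / 1.4 × 10^-2)^(1/2) = 9.3 × 10^-6 M

[Ag^+] ≈ 9.3 × 10^-6 M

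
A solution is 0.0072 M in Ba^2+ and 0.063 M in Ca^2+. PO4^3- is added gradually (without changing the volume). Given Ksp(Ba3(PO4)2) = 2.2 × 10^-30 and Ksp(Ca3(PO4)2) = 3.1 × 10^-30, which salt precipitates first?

Ca3(PO4)2

Each salt begins to precipitate when Q = Ksp, i.e. when [PO4^3-] reaches its threshold.
For Ba3(PO4)2: 2.2 × 10^-30 = (0.0072)^3 × [PO4^3-]^2  ⇒  [PO4^3-] = 2.4 × 10^-12 M.
For Ca3(PO4)2: 3.1 × 10^-30 = (0.063)^3 × [PO4^3-]^2  ⇒  [PO4^3-] = 1.1 × 10^-13 M.
The salt with the lower threshold [PO4^3-] precipitates first: Ca3(PO4)2.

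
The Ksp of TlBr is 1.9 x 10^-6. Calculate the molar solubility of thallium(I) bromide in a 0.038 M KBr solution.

TlBr(s) ⇌ Tl^+ + Br^-
Ksp = [Tl^+][Br^-]
Let s be the molar solubility in this solution. [Tl^+] = s, [Br^-] = 0.038 + s ≈ 0.038 (since Br^- from KBr dominates).
Ksp ≈ s × 0.038
s = 5.0 x 10^-5 M
Check: s = 5.0 × 10^-5 ≪ 0.038, so the approximation is valid.

s ≈ 5.0 × 10^-5 M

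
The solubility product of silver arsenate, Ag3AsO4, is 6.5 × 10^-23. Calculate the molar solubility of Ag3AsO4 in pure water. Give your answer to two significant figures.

s ≈ 1.2 × 10^-6 M

Ag3AsO4(s) ⇌ 3 Ag^+(aq) + AsO4^3-(aq)
Ksp = [Ag^+]^3[AsO4^3-]
Let s = molar solubility. Then [Ag^+] = 3s and [AsO4^3-] = s.
Ksp = (3s)^3s = 27s^4
Solving, s = (6.5 × 10^-23/27)^(1/4) = 1.2 × 10^-6 M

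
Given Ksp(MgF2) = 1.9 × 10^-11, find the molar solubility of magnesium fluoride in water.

1.7 x 10^-4 M

MgF2(s) <=> Mg^2+(aq) + 2 F^-(aq)
Ksp = [Mg^2+][F^-]^2
For each mole of MgF2 that dissolves: [Mg^2+] = s, [F^-] = 2s.
So Ksp = s × (2s)^2 = 4s^3
s^3 = 1.9 × 10^-11 / 4, so s = 1.7 × 10^-4 M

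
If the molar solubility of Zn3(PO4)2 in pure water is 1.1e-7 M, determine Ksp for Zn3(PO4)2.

Zn3(PO4)2(s) <=> 3 Zn^2+ + 2 PO4^3-
For each mole of Zn3(PO4)2 that dissolves: [Zn^2+] = 3s, [PO4^3-] = 2s.
Ksp = [Zn^2+]^3[PO4^3-]^2
Ksp = (3s)^3(2s)^2 = 108s^5
Ksp = 108 × (1.1 × 10^-7)^5 = 1.7 × 10^-33

1.7 × 10^-33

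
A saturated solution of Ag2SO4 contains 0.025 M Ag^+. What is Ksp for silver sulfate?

Ag2SO4(s) ⇌ 2 Ag^+ + SO4^2-
Stoichiometry gives [SO4^2-] = (1/2)[Ag^+] = 1.25 x 10^-2 M.
Ksp = [Ag^+]^2[SO4^2-]
Ksp = (2.5 × 10^-2)^2 × 1.25 × 10^-2 = 7.8 × 10^-6

Ksp = 7.8 × 10^-6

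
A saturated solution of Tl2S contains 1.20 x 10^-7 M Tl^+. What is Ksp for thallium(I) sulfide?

Tl2S(s) <=> 2 Tl^+ + S^2-
Stoichiometry gives [S^2-] = (1/2)[Tl^+] = 6.000 x 10^-8 M.
Ksp = [Tl^+]^2[S^2-]
Ksp = (1.20 × 10^-7)^2 × 6.000 x 10^-8 = 8.64 × 10^-22

Ksp = 8.64 × 10^-22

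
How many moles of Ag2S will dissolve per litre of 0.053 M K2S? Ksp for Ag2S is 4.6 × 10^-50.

s ≈ 4.7e-25 M

Ag2S(s) <=> 2 Ag^+ + S^2-
Ksp = [Ag^+]^2[S^2-]
Let s be the molar solubility in this solution. [Ag^+] = 2s, [S^2-] = 0.053 + s ≈ 0.053 (Ksp is small, so little additional dissolves).
Ksp ≈ (2s)^2 × 0.053
s = 4.7 × 10^-25 M
Check: s = 4.7 x 10^-25 ≪ 0.053, so the approximation is valid.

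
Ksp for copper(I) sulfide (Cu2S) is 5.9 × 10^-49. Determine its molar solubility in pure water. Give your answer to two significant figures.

Cu2S(s) ⇌ 2 Cu^+(aq) + S^2-(aq)
Ksp = [Cu^+]^2[S^2-]
For each mole of Cu2S that dissolves: [Cu^+] = 2s, [S^2-] = s.
Substituting: Ksp = (2s)^2s = 4s^3
s = (5.9 × 10^-49 / 4)^(1/3) = 5.3 x 10^-17 M

s ≈ 5.3e-17 M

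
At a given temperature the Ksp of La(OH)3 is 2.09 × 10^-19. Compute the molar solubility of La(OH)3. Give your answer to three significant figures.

s = 9.38e-6 M

La(OH)3(s) ⇌ La^3+ + 3 OH^-
Ksp = [La^3+][OH^-]^3
With molar solubility s: [La^3+] = s, [OH^-] = 3s.
So Ksp = s × (3s)^3 = 27s^4
s = (2.09 × 10^-19 / 27)^(1/4) = 9.38 × 10^-6 M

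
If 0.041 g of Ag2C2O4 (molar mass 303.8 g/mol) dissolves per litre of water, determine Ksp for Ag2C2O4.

Ksp ≈ 9.8e-12

Molar solubility s = (4.1 × 10^-2 g/L) / (303.8 g/mol) = 1.35 × 10^-4 M.
Ag2C2O4(s) ⇌ 2 Ag^+ + C2O4^2-
For each mole of Ag2C2O4 that dissolves: [Ag^+] = 2s, [C2O4^2-] = s.
Ksp = [Ag^+]^2[C2O4^2-]
So Ksp = (2s)^2 × s = 4s^3
Ksp = 4 × (1.35 × 10^-4)^3 = 9.8 × 10^-12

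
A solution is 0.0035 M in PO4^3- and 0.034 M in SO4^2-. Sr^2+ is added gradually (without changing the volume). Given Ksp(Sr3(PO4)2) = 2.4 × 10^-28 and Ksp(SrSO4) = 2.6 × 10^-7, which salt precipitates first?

Each salt begins to precipitate when Q = Ksp, i.e. when [Sr^2+] reaches its threshold.
For Sr3(PO4)2: 2.4 × 10^-28 = (0.0035)^2 × [Sr^2+]^3  ⇒  [Sr^2+] = 2.7 x 10^-8 M.
For SrSO4: 2.6 × 10^-7 = 0.034 × [Sr^2+]  ⇒  [Sr^2+] = 7.6 × 10^-6 M.
The salt with the lower threshold [Sr^2+] precipitates first: Sr3(PO4)2.

Sr3(PO4)2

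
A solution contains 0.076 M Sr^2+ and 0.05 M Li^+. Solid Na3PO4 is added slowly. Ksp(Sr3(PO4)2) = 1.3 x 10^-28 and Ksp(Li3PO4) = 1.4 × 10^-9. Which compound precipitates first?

Sr3(PO4)2

Precipitation of each salt starts when its ion product equals its Ksp.
For Sr3(PO4)2: 1.3 x 10^-28 = (0.076)^3 × [PO4^3-]^2  ⇒  [PO4^3-] = 5.4 × 10^-13 M.
For Li3PO4: 1.4 × 10^-9 = (0.05)^3 × [PO4^3-]  ⇒  [PO4^3-] = 1.1 x 10^-5 M.
The salt with the lower threshold [PO4^3-] precipitates first: Sr3(PO4)2.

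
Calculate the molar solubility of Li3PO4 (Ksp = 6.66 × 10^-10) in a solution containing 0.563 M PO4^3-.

3.53 × 10^-4 M

Li3PO4(s) <=> 3 Li^+(aq) + PO4^3-(aq)
Ksp = [Li^+]^3[PO4^3-]
Let s = moles of Li3PO4 that dissolve per litre. [Li^+] = 3s, [PO4^3-] = 0.563 + s ≈ 0.563 (Ksp is small, so little additional dissolves).
Ksp ≈ (3s)^3 × 0.563
s = 3.53 × 10^-4 M
Check: s = 3.5 × 10^-4 ≪ 0.563, so the approximation is valid.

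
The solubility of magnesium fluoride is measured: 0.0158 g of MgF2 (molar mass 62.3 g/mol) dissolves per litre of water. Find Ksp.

6.52 × 10^-11

Molar solubility s = (1.58 × 10^-2 g/L) / (62.3 g/mol) = 2.536 × 10^-4 M.
MgF2(s) <=> Mg^2+ + 2 F^-
Let s = molar solubility. Then [Mg^2+] = s and [F^-] = 2s.
Ksp = [Mg^2+][F^-]^2
So Ksp = s × (2s)^2 = 4s^3
Ksp = 4 × (2.536 × 10^-4)^3 = 6.52 × 10^-11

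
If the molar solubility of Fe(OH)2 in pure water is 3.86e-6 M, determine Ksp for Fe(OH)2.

Fe(OH)2(s) ⇌ Fe^2+ + 2 OH^-
For each mole of Fe(OH)2 that dissolves: [Fe^2+] = s, [OH^-] = 2s.
Ksp = [Fe^2+][OH^-]^2
Ksp = s(2s)^2 = 4s^3
With s = 3.86 × 10^-6: Ksp = 2.30 × 10^-16

2.30e-16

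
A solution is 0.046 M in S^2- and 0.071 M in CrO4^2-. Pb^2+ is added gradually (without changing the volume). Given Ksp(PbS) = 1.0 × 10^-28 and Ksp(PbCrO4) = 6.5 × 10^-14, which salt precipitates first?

PbS

Precipitation of each salt starts when its ion product equals its Ksp.
For PbS: 1.0 × 10^-28 = 0.046 × [Pb^2+]  ⇒  [Pb^2+] = 2.2 × 10^-27 M.
For PbCrO4: 6.5 × 10^-14 = 0.071 × [Pb^2+]  ⇒  [Pb^2+] = 9.2 x 10^-13 M.
The salt with the lower threshold [Pb^2+] precipitates first: PbS.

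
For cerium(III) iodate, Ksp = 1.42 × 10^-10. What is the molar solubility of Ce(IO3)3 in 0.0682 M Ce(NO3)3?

4.26 x 10^-4 M

Ce(IO3)3(s) ⇌ Ce^3+(aq) + 3 IO3^-(aq)
Ksp = [Ce^3+][IO3^-]^3
Let s be the molar solubility in this solution. [Ce^3+] = 0.0682 + s ≈ 0.0682, [IO3^-] = 3s (common-ion effect: Ce^3+ is already 0.0682 M).
Ksp ≈ 0.0682 × (3s)^3
s = 4.26 × 10^-4 M
Check: s = 4.3 x 10^-4 ≪ 0.0682, so the approximation is valid.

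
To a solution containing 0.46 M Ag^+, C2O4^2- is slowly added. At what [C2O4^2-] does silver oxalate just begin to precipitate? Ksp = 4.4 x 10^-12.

Ag2C2O4(s) ⇌ 2 Ag^+(aq) + C2O4^2-(aq)
Ksp = [Ag^+]^2[C2O4^2-]
Precipitation begins when Q = Ksp. With [Ag^+] = 0.46 M:
4.4 x 10^-12 = (0.46)^2 × [C2O4^2-]
[C2O4^2-] = (4.4 x 10^-12 / 2.12 × 10^-1) = 2.1 × 10^-11 M

[C2O4^2-] = 2.1 x 10^-11 M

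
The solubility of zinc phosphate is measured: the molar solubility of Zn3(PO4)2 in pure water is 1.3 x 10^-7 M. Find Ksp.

Zn3(PO4)2(s) ⇌ 3 Zn^2+ + 2 PO4^3-
For each mole of Zn3(PO4)2 that dissolves: [Zn^2+] = 3s, [PO4^3-] = 2s.
Ksp = [Zn^2+]^3[PO4^3-]^2
Substituting: Ksp = (3s)^3(2s)^2 = 108s^5
Ksp = 108 × (1.3 × 10^-7)^5 = 4.0 × 10^-33

4.0 × 10^-33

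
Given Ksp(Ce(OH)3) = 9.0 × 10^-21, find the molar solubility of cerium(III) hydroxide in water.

Ce(OH)3(s) ⇌ Ce^3+ + 3 OH^-
Ksp = [Ce^3+][OH^-]^3
For each mole of Ce(OH)3 that dissolves: [Ce^3+] = s, [OH^-] = 3s.
So Ksp = s × (3s)^3 = 27s^4
s^4 = 9.0 × 10^-21 / 27, so s = 4.3 x 10^-6 M

4.3e-6 M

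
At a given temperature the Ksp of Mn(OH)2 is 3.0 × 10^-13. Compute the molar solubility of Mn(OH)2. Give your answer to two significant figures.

Mn(OH)2(s) <=> Mn^2+(aq) + 2 OH^-(aq)
Ksp = [Mn^2+][OH^-]^2
For each mole of Mn(OH)2 that dissolves: [Mn^2+] = s, [OH^-] = 2s.
So Ksp = s × (2s)^2 = 4s^3
Solving, s = (3.0 × 10^-13/4)^(1/3) = 4.2 × 10^-5 M

s = 4.2e-5 M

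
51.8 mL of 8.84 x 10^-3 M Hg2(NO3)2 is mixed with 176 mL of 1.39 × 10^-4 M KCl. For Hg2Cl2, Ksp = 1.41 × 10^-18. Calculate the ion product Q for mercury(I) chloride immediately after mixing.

Q = 2.32e-11

Total volume = 51.8 + 176 = 227.8 mL.
[Hg2^2+] = 8.84 × 10^-3 × (51.8/227.8) = 2.010 x 10^-3 M
[Cl^-] = 1.39 × 10^-4 × (176/227.8) = 1.074 x 10^-4 M
Hg2Cl2(s) <=> Hg2^2+ + 2 Cl^-, so Q = [Hg2^2+][Cl^-]^2
Q = (2.010 x 10^-3)(1.074 × 10^-4)^2 = 2.32 x 10^-11
Q > Ksp, so Hg2Cl2 will precipitate.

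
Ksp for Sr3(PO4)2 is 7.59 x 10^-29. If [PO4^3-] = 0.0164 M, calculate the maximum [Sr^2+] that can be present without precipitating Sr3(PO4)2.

[Sr^2+] ≈ 6.56 × 10^-9 M

Sr3(PO4)2(s) ⇌ 3 Sr^2+ + 2 PO4^3-
Ksp = [Sr^2+]^3[PO4^3-]^2
Precipitation begins when Q = Ksp. With [PO4^3-] = 0.0164 M:
7.59 x 10^-29 = (0.0164)^2 × [Sr^2+]^3
[Sr^2+] = (7.59 x 10^-29 / 2.690 × 10^-4)^(1/3) = 6.56 × 10^-9 M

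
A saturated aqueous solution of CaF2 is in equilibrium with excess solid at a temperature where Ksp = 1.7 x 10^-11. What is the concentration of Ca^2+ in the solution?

CaF2(s) ⇌ Ca^2+(aq) + 2 F^-(aq)
Ksp = [Ca^2+][F^-]^2
If s mol/L of CaF2 dissolves, [Ca^2+] = s and [F^-] = 2s.
So Ksp = s × (2s)^2 = 4s^3
s^3 = 1.7 x 10^-11 / 4, so s = 1.62 × 10^-4 M
[Ca^2+] = s = 1.6 x 10^-4 M

[Ca^2+] = 1.6e-4 M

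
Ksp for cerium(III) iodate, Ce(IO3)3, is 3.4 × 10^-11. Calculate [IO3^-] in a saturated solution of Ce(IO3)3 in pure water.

Ce(IO3)3(s) ⇌ Ce^3+ + 3 IO3^-
Ksp = [Ce^3+][IO3^-]^3
If s mol/L of Ce(IO3)3 dissolves, [Ce^3+] = s and [IO3^-] = 3s.
Substituting: Ksp = s(3s)^3 = 27s^4
Solving, s = (3.4 × 10^-11/27)^(1/4) = 1.06 × 10^-3 M
[IO3^-] = 3s = 3.2 x 10^-3 M

3.2 × 10^-3 M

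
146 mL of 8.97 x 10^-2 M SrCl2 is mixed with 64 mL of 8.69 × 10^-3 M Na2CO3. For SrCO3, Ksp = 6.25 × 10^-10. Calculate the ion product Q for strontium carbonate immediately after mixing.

Total volume = 146 + 64 = 210 mL.
[Sr^2+] = 8.97 x 10^-2 × (146/210) = 6.236 x 10^-2 M
[CO3^2-] = 8.69 × 10^-3 × (64/210) = 2.648 × 10^-3 M
SrCO3(s) ⇌ Sr^2+(aq) + CO3^2-(aq), so Q = [Sr^2+][CO3^2-]
Q = (6.236 x 10^-2)(2.648 x 10^-3) = 1.65 x 10^-4
Q > Ksp, so SrCO3 will precipitate.

1.65 × 10^-4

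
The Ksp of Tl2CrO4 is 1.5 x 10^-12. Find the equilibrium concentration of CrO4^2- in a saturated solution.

Tl2CrO4(s) ⇌ 2 Tl^+ + CrO4^2-
Ksp = [Tl^+]^2[CrO4^2-]
With molar solubility s: [Tl^+] = 2s, [CrO4^2-] = s.
Ksp = (2s)^2s = 4s^3
s^3 = 1.5 x 10^-12 / 4, so s = 7.21 x 10^-5 M
[CrO4^2-] = s = 7.2 x 10^-5 M

7.2e-5 M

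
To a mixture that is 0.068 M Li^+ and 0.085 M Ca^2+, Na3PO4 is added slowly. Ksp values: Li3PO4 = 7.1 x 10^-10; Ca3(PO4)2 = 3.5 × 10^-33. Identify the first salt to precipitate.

Precipitation of each salt starts when its ion product equals its Ksp.
For Li3PO4: 7.1 x 10^-10 = (0.068)^3 × [PO4^3-]  ⇒  [PO4^3-] = 2.3 × 10^-6 M.
For Ca3(PO4)2: 3.5 × 10^-33 = (0.085)^3 × [PO4^3-]^2  ⇒  [PO4^3-] = 2.4 x 10^-15 M.
The salt with the lower threshold [PO4^3-] precipitates first: Ca3(PO4)2.

Ca3(PO4)2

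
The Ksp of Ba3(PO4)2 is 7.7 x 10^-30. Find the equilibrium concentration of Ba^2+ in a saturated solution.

1.8 × 10^-6 M

Ba3(PO4)2(s) ⇌ 3 Ba^2+ + 2 PO4^3-
Ksp = [Ba^2+]^3[PO4^3-]^2
With molar solubility s: [Ba^2+] = 3s, [PO4^3-] = 2s.
Ksp = (3s)^3(2s)^2 = 108s^5
s = (7.7 x 10^-30 / 108)^(1/5) = 5.90 × 10^-7 M
[Ba^2+] = 3s = 1.8 × 10^-6 M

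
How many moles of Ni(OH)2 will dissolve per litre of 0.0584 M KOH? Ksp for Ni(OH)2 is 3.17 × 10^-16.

9.29 × 10^-14 M

Ni(OH)2(s) ⇌ Ni^2+ + 2 OH^-
Ksp = [Ni^2+][OH^-]^2
Let s = moles of Ni(OH)2 that dissolve per litre. [Ni^2+] = s, [OH^-] = 0.0584 + 2s ≈ 0.0584 (Ksp is small, so little additional dissolves).
Ksp ≈ s × (0.0584)^2
s = 9.29 × 10^-14 M
Check: 2s = 1.9 × 10^-13 ≪ 0.0584, so the approximation is valid.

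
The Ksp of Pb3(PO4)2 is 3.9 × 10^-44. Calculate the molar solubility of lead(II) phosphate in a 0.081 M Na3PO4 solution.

Pb3(PO4)2(s) <=> 3 Pb^2+ + 2 PO4^3-
Ksp = [Pb^2+]^3[PO4^3-]^2
Let s be the molar solubility in this solution. [Pb^2+] = 3s, [PO4^3-] = 0.081 + 2s ≈ 0.081 (common-ion effect: PO4^3- is already 0.081 M).
Ksp ≈ (3s)^3 × (0.081)^2
s = 6.0 × 10^-15 M
Check: 2s = 1.2 × 10^-14 ≪ 0.081, so the approximation is valid.

s = 6.0 x 10^-15 M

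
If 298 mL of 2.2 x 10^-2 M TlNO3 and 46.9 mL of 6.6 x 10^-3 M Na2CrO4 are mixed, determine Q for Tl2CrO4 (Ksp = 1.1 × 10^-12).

Q = 3.2 x 10^-7

Total volume = 298 + 46.9 = 344.9 mL.
[Tl^+] = 2.2 × 10^-2 × (298/344.9) = 1.90 × 10^-2 M
[CrO4^2-] = 6.6 × 10^-3 × (46.9/344.9) = 8.97 × 10^-4 M
Tl2CrO4(s) ⇌ 2 Tl^+(aq) + CrO4^2-(aq), so Q = [Tl^+]^2[CrO4^2-]
Q = (1.90 × 10^-2)^2(8.97 × 10^-4) = 3.2 × 10^-7
Q > Ksp, so Tl2CrO4 will precipitate.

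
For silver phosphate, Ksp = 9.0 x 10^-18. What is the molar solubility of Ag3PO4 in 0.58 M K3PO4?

Ag3PO4(s) ⇌ 3 Ag^+ + PO4^3-
Ksp = [Ag^+]^3[PO4^3-]
If s mol/L dissolves here, [Ag^+] = 3s, [PO4^3-] = 0.58 + s ≈ 0.58 (common-ion effect: PO4^3- is already 0.58 M).
Ksp ≈ (3s)^3 × 0.58
s = 8.3 × 10^-7 M
Check: s = 8.3 x 10^-7 ≪ 0.58, so the approximation is valid.

s = 8.3 × 10^-7 M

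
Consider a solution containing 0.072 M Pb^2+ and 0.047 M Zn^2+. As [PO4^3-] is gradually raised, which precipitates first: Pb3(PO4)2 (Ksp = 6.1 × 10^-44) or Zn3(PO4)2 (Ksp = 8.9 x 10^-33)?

Precipitation of each salt starts when its ion product equals its Ksp.
For Pb3(PO4)2: 6.1 × 10^-44 = (0.072)^3 × [PO4^3-]^2  ⇒  [PO4^3-] = 1.3 × 10^-20 M.
For Zn3(PO4)2: 8.9 x 10^-33 = (0.047)^3 × [PO4^3-]^2  ⇒  [PO4^3-] = 9.3 × 10^-15 M.
The salt with the lower threshold [PO4^3-] precipitates first: Pb3(PO4)2.

Pb3(PO4)2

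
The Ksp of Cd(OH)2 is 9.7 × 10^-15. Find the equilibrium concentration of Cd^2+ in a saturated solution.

Cd(OH)2(s) ⇌ Cd^2+(aq) + 2 OH^-(aq)
Ksp = [Cd^2+][OH^-]^2
With molar solubility s: [Cd^2+] = s, [OH^-] = 2s.
Substituting: Ksp = s(2s)^2 = 4s^3
s = (9.7 × 10^-15 / 4)^(1/3) = 1.34 × 10^-5 M
[Cd^2+] = s = 1.3 x 10^-5 M

[Cd^2+] ≈ 1.3 x 10^-5 M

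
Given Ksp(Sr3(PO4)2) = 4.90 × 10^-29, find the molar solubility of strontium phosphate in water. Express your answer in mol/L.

Sr3(PO4)2(s) ⇌ 3 Sr^2+ + 2 PO4^3-
Ksp = [Sr^2+]^3[PO4^3-]^2
If s mol/L of Sr3(PO4)2 dissolves, [Sr^2+] = 3s and [PO4^3-] = 2s.
Ksp = (3s)^3(2s)^2 = 108s^5
Solving, s = (4.90 × 10^-29/108)^(1/5) = 8.54 × 10^-7 M

s ≈ 8.54e-7 M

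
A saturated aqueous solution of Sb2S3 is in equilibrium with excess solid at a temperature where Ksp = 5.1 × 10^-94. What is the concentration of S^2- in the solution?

Sb2S3(s) ⇌ 2 Sb^3+ + 3 S^2-
Ksp = [Sb^3+]^2[S^2-]^3
With molar solubility s: [Sb^3+] = 2s, [S^2-] = 3s.
Ksp = (2s)^2(3s)^3 = 108s^5
s^5 = 5.1 × 10^-94 / 108, so s = 8.61 × 10^-20 M
[S^2-] = 3s = 2.6 × 10^-19 M

[S^2-] = 2.6 × 10^-19 M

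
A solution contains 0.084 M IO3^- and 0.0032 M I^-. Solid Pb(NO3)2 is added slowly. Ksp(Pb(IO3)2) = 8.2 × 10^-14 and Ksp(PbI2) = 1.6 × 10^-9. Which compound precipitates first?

Pb(IO3)2

Precipitation of each salt starts when its ion product equals its Ksp.
For Pb(IO3)2: 8.2 × 10^-14 = (0.084)^2 × [Pb^2+]  ⇒  [Pb^2+] = 1.2 x 10^-11 M.
For PbI2: 1.6 × 10^-9 = (0.0032)^2 × [Pb^2+]  ⇒  [Pb^2+] = 1.6 × 10^-4 M.
The salt with the lower threshold [Pb^2+] precipitates first: Pb(IO3)2.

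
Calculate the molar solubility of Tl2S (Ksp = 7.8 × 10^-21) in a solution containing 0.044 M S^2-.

Tl2S(s) <=> 2 Tl^+ + S^2-
Ksp = [Tl^+]^2[S^2-]
If s mol/L dissolves here, [Tl^+] = 2s, [S^2-] = 0.044 + s ≈ 0.044 (since the S^2- already present dominates).
Ksp ≈ (2s)^2 × 0.044
s = 2.1 × 10^-10 M
Check: s = 2.1 × 10^-10 ≪ 0.044, so the approximation is valid.

s ≈ 2.1 × 10^-10 M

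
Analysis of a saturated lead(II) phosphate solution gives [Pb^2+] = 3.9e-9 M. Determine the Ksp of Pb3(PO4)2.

4.0 × 10^-43

Pb3(PO4)2(s) ⇌ 3 Pb^2+ + 2 PO4^3-
Stoichiometry gives [PO4^3-] = (2/3)[Pb^2+] = 2.60 × 10^-9 M.
Ksp = [Pb^2+]^3[PO4^3-]^2
Ksp = (3.9 x 10^-9)^3 × (2.60 × 10^-9)^2 = 4.0 × 10^-43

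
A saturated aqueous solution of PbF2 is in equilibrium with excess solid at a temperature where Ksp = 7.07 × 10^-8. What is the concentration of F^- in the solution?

5.21 × 10^-3 M

PbF2(s) ⇌ Pb^2+ + 2 F^-
Ksp = [Pb^2+][F^-]^2
For each mole of PbF2 that dissolves: [Pb^2+] = s, [F^-] = 2s.
So Ksp = s × (2s)^2 = 4s^3
s = (7.07 × 10^-8 / 4)^(1/3) = 2.605 × 10^-3 M
[F^-] = 2s = 5.21 × 10^-3 M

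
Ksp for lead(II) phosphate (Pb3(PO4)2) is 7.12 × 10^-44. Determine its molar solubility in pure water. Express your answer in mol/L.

9.20 × 10^-10 M

Pb3(PO4)2(s) <=> 3 Pb^2+ + 2 PO4^3-
Ksp = [Pb^2+]^3[PO4^3-]^2
Let s = molar solubility. Then [Pb^2+] = 3s and [PO4^3-] = 2s.
So Ksp = (3s)^3 × (2s)^2 = 108s^5
Solving, s = (7.12 × 10^-44/108)^(1/5) = 9.20 × 10^-10 M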